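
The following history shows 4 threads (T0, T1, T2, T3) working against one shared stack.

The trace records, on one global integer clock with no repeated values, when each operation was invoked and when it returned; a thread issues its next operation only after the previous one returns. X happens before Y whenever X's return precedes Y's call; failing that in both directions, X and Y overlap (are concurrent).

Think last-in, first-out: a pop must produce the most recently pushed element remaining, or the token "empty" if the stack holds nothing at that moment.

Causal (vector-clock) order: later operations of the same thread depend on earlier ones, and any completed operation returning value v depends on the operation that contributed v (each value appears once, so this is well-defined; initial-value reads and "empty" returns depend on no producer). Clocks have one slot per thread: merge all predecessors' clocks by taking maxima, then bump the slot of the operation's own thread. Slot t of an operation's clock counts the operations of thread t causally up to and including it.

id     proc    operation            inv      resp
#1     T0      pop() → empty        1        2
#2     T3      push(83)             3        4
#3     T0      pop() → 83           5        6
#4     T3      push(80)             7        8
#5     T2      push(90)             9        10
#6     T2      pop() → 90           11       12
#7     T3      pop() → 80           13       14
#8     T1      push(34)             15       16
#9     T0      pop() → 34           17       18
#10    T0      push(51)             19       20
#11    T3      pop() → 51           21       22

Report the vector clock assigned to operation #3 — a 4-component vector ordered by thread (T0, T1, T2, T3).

#2 (invocation 3): nothing precedes it; T3's component alone gives (0, 0, 0, 1)
#5 (invocation 9): nothing precedes it; T2's component alone gives (0, 0, 1, 0)
#8 (invocation 15): nothing precedes it; T1's component alone gives (0, 1, 0, 0)
#1 (invocation 1): nothing precedes it; T0's component alone gives (1, 0, 0, 0)
invoked at 7, #4 merges VC(#2)=(0, 0, 0, 1) and bumps T3's slot → (0, 0, 0, 2)
invoked at 11, #6 merges VC(#5)=(0, 0, 1, 0) and bumps T2's slot → (0, 0, 2, 0)
invoked at 13, #7 merges VC(#4)=(0, 0, 0, 2) and bumps T3's slot → (0, 0, 0, 3)
invoked at 5, #3 merges VC(#1)=(1, 0, 0, 0), VC(#2)=(0, 0, 0, 1) and bumps T0's slot → (2, 0, 0, 1)
invoked at 17, #9 merges VC(#3)=(2, 0, 0, 1), VC(#8)=(0, 1, 0, 0) and bumps T0's slot → (3, 1, 0, 1)
invoked at 19, #10 merges VC(#9)=(3, 1, 0, 1) and bumps T0's slot → (4, 1, 0, 1)
invoked at 21, #11 merges VC(#7)=(0, 0, 0, 3), VC(#10)=(4, 1, 0, 1) and bumps T3's slot → (4, 1, 0, 4)
target: VC(#3) = (2, 0, 0, 1)

(2, 0, 0, 1)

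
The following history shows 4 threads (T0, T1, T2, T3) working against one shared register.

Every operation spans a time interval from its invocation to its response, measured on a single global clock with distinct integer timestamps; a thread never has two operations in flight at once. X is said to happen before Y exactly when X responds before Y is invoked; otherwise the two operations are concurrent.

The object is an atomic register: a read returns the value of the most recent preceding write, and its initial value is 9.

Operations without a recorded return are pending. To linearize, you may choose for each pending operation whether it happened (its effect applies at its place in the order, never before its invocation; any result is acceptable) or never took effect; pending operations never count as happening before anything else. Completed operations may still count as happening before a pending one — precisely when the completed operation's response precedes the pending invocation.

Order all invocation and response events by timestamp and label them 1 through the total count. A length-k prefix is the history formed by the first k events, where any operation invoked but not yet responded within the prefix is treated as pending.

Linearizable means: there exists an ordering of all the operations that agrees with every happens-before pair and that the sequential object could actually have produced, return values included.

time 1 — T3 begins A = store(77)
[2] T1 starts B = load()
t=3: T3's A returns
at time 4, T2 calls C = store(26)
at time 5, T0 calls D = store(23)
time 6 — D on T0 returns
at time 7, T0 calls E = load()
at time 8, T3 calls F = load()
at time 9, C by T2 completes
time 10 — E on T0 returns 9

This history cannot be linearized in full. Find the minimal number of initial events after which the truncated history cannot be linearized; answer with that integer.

10

events 1..9 are linearizable, e.g. via A, B, C, D:
1. A store(77), leaving value 77
2. B load() (pending, included), leaving value 77
3. C store(26), leaving value 26
4. D store(23), leaving value 23
adding event 10 (E responds at 10) leaves no legal real-time order
every completion of the 2 pending operations (B, F) was checked; none linearizes
sample order A, C, D, E (pending dropped) stalls at step 4 — E load() → 9 has no legal effect
sample order A, D, C, E (pending dropped) stalls at step 4 — E load() → 9 has no legal effect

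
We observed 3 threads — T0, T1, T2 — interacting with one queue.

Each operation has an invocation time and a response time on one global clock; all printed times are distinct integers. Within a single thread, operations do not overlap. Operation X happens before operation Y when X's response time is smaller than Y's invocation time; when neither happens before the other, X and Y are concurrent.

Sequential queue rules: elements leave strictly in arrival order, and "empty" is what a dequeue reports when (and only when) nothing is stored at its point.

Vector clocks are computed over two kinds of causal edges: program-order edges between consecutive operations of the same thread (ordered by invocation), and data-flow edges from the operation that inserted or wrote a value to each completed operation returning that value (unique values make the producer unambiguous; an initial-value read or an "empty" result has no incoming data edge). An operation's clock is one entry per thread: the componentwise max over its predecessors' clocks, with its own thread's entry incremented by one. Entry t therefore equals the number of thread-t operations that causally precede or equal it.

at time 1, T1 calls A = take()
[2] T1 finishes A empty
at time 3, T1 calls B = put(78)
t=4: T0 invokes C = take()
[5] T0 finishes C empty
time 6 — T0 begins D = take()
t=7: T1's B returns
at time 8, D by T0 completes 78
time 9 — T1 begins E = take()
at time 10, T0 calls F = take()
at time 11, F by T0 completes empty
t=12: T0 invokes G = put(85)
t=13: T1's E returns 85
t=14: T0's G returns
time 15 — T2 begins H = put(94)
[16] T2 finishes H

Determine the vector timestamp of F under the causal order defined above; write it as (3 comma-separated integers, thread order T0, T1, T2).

(3, 2, 0)

VC(H, invoked at 15): no causal predecessors; +1 on T2 → (0, 0, 1)
VC(A, invoked at 1): no causal predecessors; +1 on T1 → (0, 1, 0)
VC(C, invoked at 4): no causal predecessors; +1 on T0 → (1, 0, 0)
VC(B, invoked at 3): max of VC(A)=(0, 1, 0), then +1 on thread T1 → (0, 2, 0)
VC(D, invoked at 6): max of VC(B)=(0, 2, 0), VC(C)=(1, 0, 0), then +1 on thread T0 → (2, 2, 0)
VC(F, invoked at 10): max of VC(D)=(2, 2, 0), then +1 on thread T0 → (3, 2, 0)
VC(G, invoked at 12): max of VC(F)=(3, 2, 0), then +1 on thread T0 → (4, 2, 0)
VC(E, invoked at 9): max of VC(B)=(0, 2, 0), VC(G)=(4, 2, 0), then +1 on thread T1 → (4, 3, 0)
target: VC(F) = (3, 2, 0)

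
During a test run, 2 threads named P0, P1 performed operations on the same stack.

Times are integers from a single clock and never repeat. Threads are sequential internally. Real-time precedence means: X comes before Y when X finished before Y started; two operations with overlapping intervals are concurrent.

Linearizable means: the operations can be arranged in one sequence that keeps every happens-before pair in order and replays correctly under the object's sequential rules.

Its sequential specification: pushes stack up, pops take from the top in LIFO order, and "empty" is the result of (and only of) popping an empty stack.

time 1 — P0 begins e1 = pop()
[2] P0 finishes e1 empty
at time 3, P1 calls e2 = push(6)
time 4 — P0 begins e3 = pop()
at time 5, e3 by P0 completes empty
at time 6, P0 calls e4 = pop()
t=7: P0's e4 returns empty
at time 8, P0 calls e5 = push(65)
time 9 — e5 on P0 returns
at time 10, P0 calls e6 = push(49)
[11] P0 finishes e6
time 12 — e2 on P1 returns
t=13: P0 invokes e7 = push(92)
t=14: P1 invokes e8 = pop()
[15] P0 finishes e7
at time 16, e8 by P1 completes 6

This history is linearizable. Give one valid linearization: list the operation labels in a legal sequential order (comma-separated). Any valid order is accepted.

1. e1 pop() → empty, leaving stack <>
2. e3 pop() → empty, leaving stack <>
3. e4 pop() → empty, leaving stack <>
4. e5 push(65), leaving stack <65>
5. e6 push(49), leaving stack <65,49>
6. e2 push(6), leaving stack <65,49,6>
7. e8 pop() → 6, leaving stack <65,49>
8. e7 push(92), leaving stack <65,49,92>

e1, e3, e4, e5, e6, e2, e8, e7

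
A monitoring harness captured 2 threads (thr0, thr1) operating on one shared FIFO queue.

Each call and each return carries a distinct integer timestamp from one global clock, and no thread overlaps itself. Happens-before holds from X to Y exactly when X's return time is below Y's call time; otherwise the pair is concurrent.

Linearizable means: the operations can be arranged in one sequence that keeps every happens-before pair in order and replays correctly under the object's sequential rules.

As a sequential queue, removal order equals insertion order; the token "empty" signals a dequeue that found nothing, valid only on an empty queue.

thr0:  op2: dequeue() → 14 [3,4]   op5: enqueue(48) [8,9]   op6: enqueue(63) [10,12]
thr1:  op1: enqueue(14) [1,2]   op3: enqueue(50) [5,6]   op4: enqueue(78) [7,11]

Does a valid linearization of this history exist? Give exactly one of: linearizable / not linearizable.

linearizable

one valid linearization: op1, op2, op3, op4, op5, op6
step 1: op1 enqueue(14) — queue <14>
step 2: op2 dequeue() → 14 — queue <>
step 3: op3 enqueue(50) — queue <50>
step 4: op4 enqueue(78) — queue <50,78>
step 5: op5 enqueue(48) — queue <50,78,48>
step 6: op6 enqueue(63) — queue <50,78,48,63>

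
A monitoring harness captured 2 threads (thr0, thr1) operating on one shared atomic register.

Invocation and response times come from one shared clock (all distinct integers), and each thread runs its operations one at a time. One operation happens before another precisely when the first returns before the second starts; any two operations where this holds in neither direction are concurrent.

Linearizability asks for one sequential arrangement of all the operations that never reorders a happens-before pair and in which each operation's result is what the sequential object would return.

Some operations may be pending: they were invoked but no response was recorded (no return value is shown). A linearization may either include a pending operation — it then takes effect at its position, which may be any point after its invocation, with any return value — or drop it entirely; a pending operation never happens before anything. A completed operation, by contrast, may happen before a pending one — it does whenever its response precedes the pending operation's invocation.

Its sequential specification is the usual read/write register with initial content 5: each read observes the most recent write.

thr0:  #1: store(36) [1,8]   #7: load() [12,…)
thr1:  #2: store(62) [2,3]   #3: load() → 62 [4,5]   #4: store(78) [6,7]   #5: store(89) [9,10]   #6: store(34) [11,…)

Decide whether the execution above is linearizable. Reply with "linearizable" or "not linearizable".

a witness: #1, #2, #3, #4, #5
step 1: #1 store(36) — value 36
step 2: #2 store(62) — value 62
step 3: #3 load() → 62 — value 62
step 4: #4 store(78) — value 78
step 5: #5 store(89) — value 89

linearizable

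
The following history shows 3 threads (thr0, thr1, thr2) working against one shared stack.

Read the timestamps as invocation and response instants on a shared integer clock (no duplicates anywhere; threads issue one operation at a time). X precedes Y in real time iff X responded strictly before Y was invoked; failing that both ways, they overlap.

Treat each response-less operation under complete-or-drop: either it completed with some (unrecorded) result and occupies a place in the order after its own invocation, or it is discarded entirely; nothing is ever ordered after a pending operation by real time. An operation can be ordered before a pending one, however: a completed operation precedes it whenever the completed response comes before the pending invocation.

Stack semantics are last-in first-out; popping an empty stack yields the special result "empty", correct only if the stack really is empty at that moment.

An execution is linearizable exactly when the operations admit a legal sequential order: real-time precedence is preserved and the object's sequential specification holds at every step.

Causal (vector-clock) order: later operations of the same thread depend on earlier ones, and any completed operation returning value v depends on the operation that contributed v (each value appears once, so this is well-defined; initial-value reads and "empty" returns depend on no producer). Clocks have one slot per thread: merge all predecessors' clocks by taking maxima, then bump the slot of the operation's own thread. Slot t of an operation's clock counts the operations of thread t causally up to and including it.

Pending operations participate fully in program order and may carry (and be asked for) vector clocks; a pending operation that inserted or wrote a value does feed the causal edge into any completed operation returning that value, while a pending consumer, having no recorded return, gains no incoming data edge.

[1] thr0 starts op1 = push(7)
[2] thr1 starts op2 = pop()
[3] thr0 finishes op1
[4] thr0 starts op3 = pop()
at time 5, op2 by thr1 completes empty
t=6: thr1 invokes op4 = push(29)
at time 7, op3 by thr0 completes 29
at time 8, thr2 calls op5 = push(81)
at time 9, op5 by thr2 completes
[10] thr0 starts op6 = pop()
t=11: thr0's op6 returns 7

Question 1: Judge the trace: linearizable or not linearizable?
not linearizable

the violation lands at event 11, op6's response at time 11: events 1..10 linearize, events 1..11 do not
real-time-consistent orders of the 5 completed operations: 3 — all fail the stack replay
completion choices over the 1 pending operation (op4) were checked; none helps
one such order, op1, op2, op3, op5, op6 (pending dropped), breaks at step 2 where op2 pop() → empty is illegal
one such order, op1, op3, op2, op5, op6 (pending dropped), breaks at step 2 where op3 pop() → 29 is illegal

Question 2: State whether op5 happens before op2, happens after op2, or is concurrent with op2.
after

op5 spans [8,9], op2 spans [2,5]
resp(op2)=5 < inv(op5)=8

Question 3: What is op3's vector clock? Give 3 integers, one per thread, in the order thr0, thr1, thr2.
(2, 2, 0)

root op op5, invoked 8: fresh clock plus thr2's own tick → (0, 0, 1)
root op op2, invoked 2: fresh clock plus thr1's own tick → (0, 1, 0)
root op op1, invoked 1: fresh clock plus thr0's own tick → (1, 0, 0)
invoked at 6, op4 merges VC(op2)=(0, 1, 0) and bumps thr1's slot → (0, 2, 0)
invoked at 4, op3 merges VC(op1)=(1, 0, 0), VC(op4)=(0, 2, 0) and bumps thr0's slot → (2, 2, 0)
invoked at 10, op6 merges VC(op1)=(1, 0, 0), VC(op3)=(2, 2, 0) and bumps thr0's slot → (3, 2, 0)
target: VC(op3) = (2, 2, 0)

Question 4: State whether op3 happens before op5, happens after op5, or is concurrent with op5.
before

op3 spans [4,7], op5 spans [8,9]
resp(op3)=7 < inv(op5)=8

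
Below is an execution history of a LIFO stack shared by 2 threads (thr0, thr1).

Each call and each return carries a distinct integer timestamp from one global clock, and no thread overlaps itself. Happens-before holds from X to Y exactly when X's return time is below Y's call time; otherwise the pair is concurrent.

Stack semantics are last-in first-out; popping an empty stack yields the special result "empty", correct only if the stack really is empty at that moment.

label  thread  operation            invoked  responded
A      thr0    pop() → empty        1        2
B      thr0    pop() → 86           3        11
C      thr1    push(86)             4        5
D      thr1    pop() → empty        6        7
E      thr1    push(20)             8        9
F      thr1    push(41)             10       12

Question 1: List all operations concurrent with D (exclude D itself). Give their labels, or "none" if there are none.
Answer: B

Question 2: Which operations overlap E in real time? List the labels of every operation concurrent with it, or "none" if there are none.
Answer: B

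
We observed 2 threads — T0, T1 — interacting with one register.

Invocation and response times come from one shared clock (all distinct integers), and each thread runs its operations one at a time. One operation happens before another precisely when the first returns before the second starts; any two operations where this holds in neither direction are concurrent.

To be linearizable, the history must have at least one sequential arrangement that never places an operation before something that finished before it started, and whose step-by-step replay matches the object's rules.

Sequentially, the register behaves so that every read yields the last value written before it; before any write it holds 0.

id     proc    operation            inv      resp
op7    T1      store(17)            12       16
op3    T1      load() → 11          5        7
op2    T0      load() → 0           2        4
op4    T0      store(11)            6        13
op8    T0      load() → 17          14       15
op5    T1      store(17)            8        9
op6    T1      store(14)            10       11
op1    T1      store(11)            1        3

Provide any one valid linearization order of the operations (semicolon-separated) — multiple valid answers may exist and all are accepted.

op2; op1; op3; op4; op5; op6; op7; op8

after step 1 (op2 load() → 0): value 0
after step 2 (op1 store(11)): value 11
after step 3 (op3 load() → 11): value 11
after step 4 (op4 store(11)): value 11
after step 5 (op5 store(17)): value 17
after step 6 (op6 store(14)): value 14
after step 7 (op7 store(17)): value 17
after step 8 (op8 load() → 17): value 17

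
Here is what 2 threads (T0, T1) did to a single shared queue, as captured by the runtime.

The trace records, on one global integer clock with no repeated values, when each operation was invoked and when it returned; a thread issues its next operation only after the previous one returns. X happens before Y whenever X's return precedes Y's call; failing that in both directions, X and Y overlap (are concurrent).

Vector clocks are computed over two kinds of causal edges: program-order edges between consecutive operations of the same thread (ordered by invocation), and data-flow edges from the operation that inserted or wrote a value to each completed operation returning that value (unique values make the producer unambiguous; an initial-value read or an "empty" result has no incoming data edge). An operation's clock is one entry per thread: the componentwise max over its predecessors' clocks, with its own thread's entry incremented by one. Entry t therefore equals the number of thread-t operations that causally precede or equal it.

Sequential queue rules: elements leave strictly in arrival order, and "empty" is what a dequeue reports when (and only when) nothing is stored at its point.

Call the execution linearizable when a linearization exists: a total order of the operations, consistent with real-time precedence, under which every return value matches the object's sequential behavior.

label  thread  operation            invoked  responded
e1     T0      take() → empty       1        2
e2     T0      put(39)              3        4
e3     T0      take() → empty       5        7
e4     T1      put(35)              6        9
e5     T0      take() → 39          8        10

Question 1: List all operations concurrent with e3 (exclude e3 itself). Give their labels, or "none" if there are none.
Answer: e4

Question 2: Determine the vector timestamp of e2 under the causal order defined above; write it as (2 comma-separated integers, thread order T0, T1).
Answer: (2, 0)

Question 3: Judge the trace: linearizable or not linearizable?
not linearizable

already the first 7 events (up to e3's response at time 7) admit no linearization; the first 6 still do
one real-time candidate order over the 3 completed operations — the queue replay rejects it
include/drop combinations of the 1 pending operation (e4) were all tried; none helps
one such order, e1, e2, e3 (pending dropped), breaks at step 3 where e3 take() → empty is illegal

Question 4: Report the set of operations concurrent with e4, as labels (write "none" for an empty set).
Answer: e3, e5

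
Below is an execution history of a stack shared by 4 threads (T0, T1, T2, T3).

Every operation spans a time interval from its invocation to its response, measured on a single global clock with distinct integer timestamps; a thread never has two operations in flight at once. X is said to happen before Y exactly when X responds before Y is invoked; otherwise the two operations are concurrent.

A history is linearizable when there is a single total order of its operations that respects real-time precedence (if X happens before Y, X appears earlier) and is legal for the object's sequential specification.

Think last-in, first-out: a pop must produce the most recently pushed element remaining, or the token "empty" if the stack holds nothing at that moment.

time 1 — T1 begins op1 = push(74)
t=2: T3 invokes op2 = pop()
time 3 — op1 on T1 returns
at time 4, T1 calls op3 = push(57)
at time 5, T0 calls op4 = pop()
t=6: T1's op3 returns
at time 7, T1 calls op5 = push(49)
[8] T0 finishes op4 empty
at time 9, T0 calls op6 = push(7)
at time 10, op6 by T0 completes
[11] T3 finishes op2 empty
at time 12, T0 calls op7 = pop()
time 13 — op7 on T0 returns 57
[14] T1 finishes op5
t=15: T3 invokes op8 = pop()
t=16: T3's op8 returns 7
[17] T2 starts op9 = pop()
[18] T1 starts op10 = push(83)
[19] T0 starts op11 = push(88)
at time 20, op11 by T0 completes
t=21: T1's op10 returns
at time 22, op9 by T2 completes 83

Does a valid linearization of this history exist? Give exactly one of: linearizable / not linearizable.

not linearizable

through event 10 a valid linearization exists; event 11 (op2 responding at time 11) ends that
5 completed operations, 10 real-time-consistent orders — every stack replay fails
no escape via the 1 pending operation (op5): every completion choice fails
e.g. op1, op2, op3, op4, op6 (pending dropped): illegal at step 2, since op2 pop() → empty cannot apply there
e.g. op1, op2, op4, op3, op6 (pending dropped): illegal at step 2, since op2 pop() → empty cannot apply there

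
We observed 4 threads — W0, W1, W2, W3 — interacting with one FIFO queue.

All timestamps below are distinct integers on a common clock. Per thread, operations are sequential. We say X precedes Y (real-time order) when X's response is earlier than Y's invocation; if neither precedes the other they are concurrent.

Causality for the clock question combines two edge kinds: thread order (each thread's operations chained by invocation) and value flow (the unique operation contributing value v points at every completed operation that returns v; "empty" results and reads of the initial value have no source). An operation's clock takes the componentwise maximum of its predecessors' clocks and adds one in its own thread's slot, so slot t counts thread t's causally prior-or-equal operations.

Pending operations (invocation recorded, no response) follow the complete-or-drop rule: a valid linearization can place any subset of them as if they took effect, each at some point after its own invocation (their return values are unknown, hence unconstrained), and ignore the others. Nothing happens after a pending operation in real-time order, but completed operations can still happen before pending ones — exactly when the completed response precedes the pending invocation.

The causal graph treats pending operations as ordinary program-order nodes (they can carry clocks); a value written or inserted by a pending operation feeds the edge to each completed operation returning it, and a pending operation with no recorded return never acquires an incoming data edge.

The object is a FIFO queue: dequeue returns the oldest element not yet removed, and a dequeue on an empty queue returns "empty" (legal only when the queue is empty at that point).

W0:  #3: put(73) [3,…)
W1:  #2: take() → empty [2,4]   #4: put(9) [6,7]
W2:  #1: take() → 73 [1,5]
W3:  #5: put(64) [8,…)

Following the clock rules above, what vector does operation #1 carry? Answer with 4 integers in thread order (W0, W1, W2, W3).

#5 (invocation 8): nothing precedes it; W3's component alone gives (0, 0, 0, 1)
#2 (invocation 2): nothing precedes it; W1's component alone gives (0, 1, 0, 0)
#3 (invocation 3): nothing precedes it; W0's component alone gives (1, 0, 0, 0)
invoked at 6, #4 merges VC(#2)=(0, 1, 0, 0) and bumps W1's slot → (0, 2, 0, 0)
invoked at 1, #1 merges VC(#3)=(1, 0, 0, 0) and bumps W2's slot → (1, 0, 1, 0)
target: VC(#1) = (1, 0, 1, 0)

(1, 0, 1, 0)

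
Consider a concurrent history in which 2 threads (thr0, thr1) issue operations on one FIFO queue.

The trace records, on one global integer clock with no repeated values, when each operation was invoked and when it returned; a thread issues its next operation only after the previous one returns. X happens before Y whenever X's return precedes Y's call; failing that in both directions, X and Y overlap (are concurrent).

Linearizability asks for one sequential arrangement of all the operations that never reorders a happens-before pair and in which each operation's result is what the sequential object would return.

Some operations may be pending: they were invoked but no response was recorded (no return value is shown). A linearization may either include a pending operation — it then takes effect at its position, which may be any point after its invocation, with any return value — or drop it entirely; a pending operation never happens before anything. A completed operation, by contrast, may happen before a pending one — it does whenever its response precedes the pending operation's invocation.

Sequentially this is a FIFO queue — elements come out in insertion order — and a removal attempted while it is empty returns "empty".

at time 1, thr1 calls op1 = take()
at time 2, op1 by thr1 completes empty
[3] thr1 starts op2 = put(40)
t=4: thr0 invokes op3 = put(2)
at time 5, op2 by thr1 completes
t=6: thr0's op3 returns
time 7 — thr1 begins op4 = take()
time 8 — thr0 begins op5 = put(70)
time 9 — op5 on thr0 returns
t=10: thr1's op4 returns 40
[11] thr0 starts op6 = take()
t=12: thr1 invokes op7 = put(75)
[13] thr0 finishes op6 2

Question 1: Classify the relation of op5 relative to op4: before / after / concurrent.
Answer: concurrent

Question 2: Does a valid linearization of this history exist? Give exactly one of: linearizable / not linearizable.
one valid linearization: op1, op2, op3, op4, op5, op6
1. op1 take() → empty, leaving queue <>
2. op2 put(40), leaving queue <40>
3. op3 put(2), leaving queue <40,2>
4. op4 take() → 40, leaving queue <2>
5. op5 put(70), leaving queue <2,70>
6. op6 take() → 2, leaving queue <70>

linearizable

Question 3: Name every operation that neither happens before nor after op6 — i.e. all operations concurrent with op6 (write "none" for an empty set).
Answer: op7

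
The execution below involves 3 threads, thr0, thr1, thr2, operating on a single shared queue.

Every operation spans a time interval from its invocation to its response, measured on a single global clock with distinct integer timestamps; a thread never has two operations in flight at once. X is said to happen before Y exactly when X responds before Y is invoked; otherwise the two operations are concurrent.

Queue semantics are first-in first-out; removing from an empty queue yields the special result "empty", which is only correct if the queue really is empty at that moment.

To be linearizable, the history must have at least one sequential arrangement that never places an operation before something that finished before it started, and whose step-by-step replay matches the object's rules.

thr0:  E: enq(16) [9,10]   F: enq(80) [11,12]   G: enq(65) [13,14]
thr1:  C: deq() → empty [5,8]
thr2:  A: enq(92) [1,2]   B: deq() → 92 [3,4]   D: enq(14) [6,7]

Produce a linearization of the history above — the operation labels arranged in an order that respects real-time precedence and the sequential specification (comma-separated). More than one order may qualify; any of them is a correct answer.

A, B, C, D, E, F, G

1. A enq(92), leaving queue <92>
2. B deq() → 92, leaving queue <>
3. C deq() → empty, leaving queue <>
4. D enq(14), leaving queue <14>
5. E enq(16), leaving queue <14,16>
6. F enq(80), leaving queue <14,16,80>
7. G enq(65), leaving queue <14,16,80,65>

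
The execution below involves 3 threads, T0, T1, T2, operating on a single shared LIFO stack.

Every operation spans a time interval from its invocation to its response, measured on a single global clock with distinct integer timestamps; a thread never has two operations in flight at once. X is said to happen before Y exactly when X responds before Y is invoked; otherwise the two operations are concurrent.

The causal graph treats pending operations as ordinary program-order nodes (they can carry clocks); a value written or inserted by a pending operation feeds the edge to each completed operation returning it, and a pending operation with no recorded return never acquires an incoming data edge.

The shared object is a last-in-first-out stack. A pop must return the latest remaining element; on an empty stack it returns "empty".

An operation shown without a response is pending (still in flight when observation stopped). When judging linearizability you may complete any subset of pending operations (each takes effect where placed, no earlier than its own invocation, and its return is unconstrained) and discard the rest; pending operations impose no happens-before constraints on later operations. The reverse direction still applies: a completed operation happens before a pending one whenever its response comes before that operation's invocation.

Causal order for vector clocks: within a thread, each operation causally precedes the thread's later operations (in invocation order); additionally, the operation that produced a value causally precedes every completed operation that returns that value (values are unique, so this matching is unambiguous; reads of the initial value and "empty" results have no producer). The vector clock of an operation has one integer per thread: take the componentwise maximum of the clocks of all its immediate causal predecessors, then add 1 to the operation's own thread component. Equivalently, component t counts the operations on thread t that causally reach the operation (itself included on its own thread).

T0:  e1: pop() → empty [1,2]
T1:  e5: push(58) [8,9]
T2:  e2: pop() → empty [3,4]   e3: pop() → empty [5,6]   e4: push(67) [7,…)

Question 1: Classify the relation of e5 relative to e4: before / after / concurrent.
concurrent

e5 spans [8,9], e4 spans [7,…)
the intervals overlap in both directions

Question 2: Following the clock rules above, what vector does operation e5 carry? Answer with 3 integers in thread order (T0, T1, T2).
(0, 1, 0)

e2 (invocation 3): nothing precedes it; T2's component alone gives (0, 0, 1)
e5 (invocation 8): nothing precedes it; T1's component alone gives (0, 1, 0)
e1 (invocation 1): nothing precedes it; T0's component alone gives (1, 0, 0)
invoked at 5, e3 merges VC(e2)=(0, 0, 1) and bumps T2's slot → (0, 0, 2)
invoked at 7, e4 merges VC(e3)=(0, 0, 2) and bumps T2's slot → (0, 0, 3)
target: VC(e5) = (0, 1, 0)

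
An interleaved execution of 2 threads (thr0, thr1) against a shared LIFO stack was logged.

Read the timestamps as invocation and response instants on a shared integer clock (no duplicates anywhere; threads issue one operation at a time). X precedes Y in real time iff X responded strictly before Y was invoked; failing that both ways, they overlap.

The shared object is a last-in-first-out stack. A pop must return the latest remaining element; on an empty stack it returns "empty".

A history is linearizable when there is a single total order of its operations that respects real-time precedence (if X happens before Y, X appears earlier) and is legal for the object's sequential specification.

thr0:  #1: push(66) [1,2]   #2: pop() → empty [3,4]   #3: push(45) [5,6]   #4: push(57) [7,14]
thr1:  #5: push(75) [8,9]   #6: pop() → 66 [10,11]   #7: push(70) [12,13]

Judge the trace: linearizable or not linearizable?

through event 3 a valid linearization exists; event 4 (#2 responding at time 4) ends that
exactly one order of the 2 completed ops respects real time; the LIFO stack replay fails
for example #1, #2 fails at step 2: #2 pop() → empty is not legal there

not linearizable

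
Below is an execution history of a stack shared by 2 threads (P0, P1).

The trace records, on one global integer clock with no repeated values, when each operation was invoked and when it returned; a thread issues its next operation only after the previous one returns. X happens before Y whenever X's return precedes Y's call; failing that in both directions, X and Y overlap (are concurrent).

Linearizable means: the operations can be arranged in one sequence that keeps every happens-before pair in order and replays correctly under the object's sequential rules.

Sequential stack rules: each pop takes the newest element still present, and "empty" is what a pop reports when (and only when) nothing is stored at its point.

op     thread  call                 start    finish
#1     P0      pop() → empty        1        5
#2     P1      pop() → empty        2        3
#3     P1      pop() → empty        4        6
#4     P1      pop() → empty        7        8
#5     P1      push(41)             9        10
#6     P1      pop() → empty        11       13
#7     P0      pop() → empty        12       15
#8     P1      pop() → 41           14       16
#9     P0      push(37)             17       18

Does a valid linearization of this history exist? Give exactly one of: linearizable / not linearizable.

events 1..14 are fine; event 15 — the response of #7 at time 15 — makes the prefix non-linearizable
7 completed operations, 6 real-time-consistent orders — every stack replay fails
completion choices over the 1 pending operation (#8) were checked; none helps
one such order, #1, #2, #3, #4, #5, #6, #7 (pending dropped), breaks at step 6 where #6 pop() → empty is illegal
one such order, #1, #2, #3, #4, #5, #7, #6 (pending dropped), breaks at step 6 where #7 pop() → empty is illegal

not linearizable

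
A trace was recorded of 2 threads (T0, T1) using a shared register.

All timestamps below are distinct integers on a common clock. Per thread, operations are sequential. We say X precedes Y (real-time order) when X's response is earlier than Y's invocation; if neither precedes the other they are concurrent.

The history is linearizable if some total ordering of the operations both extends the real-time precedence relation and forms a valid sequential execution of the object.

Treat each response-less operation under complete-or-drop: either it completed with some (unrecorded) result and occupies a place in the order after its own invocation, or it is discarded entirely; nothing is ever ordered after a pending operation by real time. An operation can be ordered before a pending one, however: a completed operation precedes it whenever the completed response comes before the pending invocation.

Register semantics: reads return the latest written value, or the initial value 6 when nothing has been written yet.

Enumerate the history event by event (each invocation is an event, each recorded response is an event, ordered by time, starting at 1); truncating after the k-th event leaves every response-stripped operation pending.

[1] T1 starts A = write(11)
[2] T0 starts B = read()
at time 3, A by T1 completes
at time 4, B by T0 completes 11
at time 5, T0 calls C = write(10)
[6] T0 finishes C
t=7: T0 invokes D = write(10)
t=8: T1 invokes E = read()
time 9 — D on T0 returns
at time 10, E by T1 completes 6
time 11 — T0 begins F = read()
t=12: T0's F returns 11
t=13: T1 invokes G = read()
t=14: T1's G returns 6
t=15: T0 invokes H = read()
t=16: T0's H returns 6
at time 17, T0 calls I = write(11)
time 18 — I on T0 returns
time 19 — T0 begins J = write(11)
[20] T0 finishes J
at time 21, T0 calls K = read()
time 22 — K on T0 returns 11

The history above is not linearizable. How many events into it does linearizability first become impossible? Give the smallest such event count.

10

events 1..9 are linearizable, e.g. via A, B, C, D:
step 1: A write(11) — value 11
step 2: B read() → 11 — value 11
step 3: C write(10) — value 10
step 4: D write(10) — value 10
at event 10 (E's time-10 response) nothing linearizes any more
sample order A, B, C, D, E stalls at step 5 — E read() → 6 has no legal effect
sample order A, B, C, E, D stalls at step 4 — E read() → 6 has no legal effect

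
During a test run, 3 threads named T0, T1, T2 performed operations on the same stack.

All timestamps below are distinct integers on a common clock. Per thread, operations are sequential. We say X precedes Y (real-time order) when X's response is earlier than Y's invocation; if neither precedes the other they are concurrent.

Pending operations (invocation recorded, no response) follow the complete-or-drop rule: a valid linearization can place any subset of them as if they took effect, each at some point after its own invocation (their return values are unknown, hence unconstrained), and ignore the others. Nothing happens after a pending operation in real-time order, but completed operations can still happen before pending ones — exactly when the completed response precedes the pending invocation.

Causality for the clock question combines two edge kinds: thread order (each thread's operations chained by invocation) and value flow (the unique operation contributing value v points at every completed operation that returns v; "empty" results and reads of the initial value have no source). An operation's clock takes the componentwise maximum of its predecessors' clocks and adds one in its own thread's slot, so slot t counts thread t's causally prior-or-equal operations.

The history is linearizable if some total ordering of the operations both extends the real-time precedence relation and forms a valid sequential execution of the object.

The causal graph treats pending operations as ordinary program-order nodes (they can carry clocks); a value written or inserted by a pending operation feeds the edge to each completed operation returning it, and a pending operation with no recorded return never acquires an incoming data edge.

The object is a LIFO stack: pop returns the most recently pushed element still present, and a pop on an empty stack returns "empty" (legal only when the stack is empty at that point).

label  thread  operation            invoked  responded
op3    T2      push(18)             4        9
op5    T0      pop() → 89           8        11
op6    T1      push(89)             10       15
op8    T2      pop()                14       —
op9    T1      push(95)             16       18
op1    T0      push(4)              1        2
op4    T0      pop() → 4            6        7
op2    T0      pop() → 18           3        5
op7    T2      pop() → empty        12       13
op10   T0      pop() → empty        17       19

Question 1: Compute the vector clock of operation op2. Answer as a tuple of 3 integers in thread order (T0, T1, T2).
VC(op3, invoked at 4): no causal predecessors; +1 on T2 → (0, 0, 1)
VC(op6, invoked at 10): no causal predecessors; +1 on T1 → (0, 1, 0)
VC(op1, invoked at 1): no causal predecessors; +1 on T0 → (1, 0, 0)
op7, invoked 12, takes VC(op3)=(0, 0, 1) under max, adds 1 for T2 → (0, 0, 2)
op9, invoked 16, takes VC(op6)=(0, 1, 0) under max, adds 1 for T1 → (0, 2, 0)
op8, invoked 14, takes VC(op7)=(0, 0, 2) under max, adds 1 for T2 → (0, 0, 3)
op2, invoked 3, takes VC(op1)=(1, 0, 0), VC(op3)=(0, 0, 1) under max, adds 1 for T0 → (2, 0, 1)
op4, invoked 6, takes VC(op1)=(1, 0, 0), VC(op2)=(2, 0, 1) under max, adds 1 for T0 → (3, 0, 1)
op5, invoked 8, takes VC(op4)=(3, 0, 1), VC(op6)=(0, 1, 0) under max, adds 1 for T0 → (4, 1, 1)
op10, invoked 17, takes VC(op5)=(4, 1, 1) under max, adds 1 for T0 → (5, 1, 1)
target: VC(op2) = (2, 0, 1)

(2, 0, 1)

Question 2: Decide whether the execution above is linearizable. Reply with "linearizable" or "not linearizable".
one valid linearization: op1, op3, op2, op4, op6, op5, op7, op8, op10, op9
step 1: op1 push(4) — stack <4>
step 2: op3 push(18) — stack <4,18>
step 3: op2 pop() → 18 — stack <4>
step 4: op4 pop() → 4 — stack <>
step 5: op6 push(89) — stack <89>
step 6: op5 pop() → 89 — stack <>
step 7: op7 pop() → empty — stack <>
step 8: op8 pop() (pending, included) — stack <>
step 9: op10 pop() → empty — stack <>
step 10: op9 push(95) — stack <95>

linearizable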